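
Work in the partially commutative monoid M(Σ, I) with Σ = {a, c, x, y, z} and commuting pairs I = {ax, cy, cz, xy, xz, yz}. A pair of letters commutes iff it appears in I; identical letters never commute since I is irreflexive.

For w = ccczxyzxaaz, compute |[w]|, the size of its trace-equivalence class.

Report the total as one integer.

piece 0:c — minimal
piece 1:c rests on {0:c}
piece 2:c rests on {1:c}
piece 3:z — minimal
piece 4:x rests on {2:c}
piece 5:y — minimal
piece 6:z rests on {3:z}
piece 7:x rests on {4:x}
piece 8:a rests on {2:c, 5:y, 6:z}
piece 9:a rests on {8:a}
piece 10:z rests on {9:a}
minimal pieces: {0:c, 3:z, 5:y}
ways to finish when only these pieces remain (= sum over removing one remaining piece with nothing left below it):
  1 left: {7}→1  {10}→1
  2 left: {4,7}→1  {7,10}→2  {9,10}→1
  3 left: {4,7,10}→3  {7,9,10}→3  {8,9,10}→1
  4 left: {4,7,9,10}→6  {5,8,9,10}→1  {6,8,9,10}→1  {7,8,9,10}→4
  5 left: {3,6,8,9,10}→1  {4,7,8,9,10}→10  {5,6,8,9,10}→2  {5,7,8,9,10}→5  {6,7,8,9,10}→5
  6 left: {2,4,7,8,9,10}→10  {3,5,6,8,9,10}→3  {3,6,7,8,9,10}→6  {4,5,7,8,9,10}→15  {4,6,7,8,9,10}→15  {5,6,7,8,9,10}→12
  7 left: {1,2,4,7,8,9,10}→10  {2,4,5,7,8,9,10}→25  {2,4,6,7,8,9,10}→25  {3,4,6,7,8,9,10}→21  {3,5,6,7,8,9,10}→21  {4,5,6,7,8,9,10}→42
  8 left: {0,1,2,4,7,8,9,10}→10  {1,2,4,5,7,8,9,10}→35  {1,2,4,6,7,8,9,10}→35  {2,3,4,6,7,8,9,10}→46  {2,4,5,6,7,8,9,10}→92  {3,4,5,6,7,8,9,10}→84
  9 left: {0,1,2,4,5,7,8,9,10}→45  {0,1,2,4,6,7,8,9,10}→45  {1,2,3,4,6,7,8,9,10}→81  {1,2,4,5,6,7,8,9,10}→162  {2,3,4,5,6,7,8,9,10}→222
  placing 0:c first → 465 extensions
  placing 3:z first → 252 extensions
  placing 5:y first → 126 extensions
total linear extensions = 843

843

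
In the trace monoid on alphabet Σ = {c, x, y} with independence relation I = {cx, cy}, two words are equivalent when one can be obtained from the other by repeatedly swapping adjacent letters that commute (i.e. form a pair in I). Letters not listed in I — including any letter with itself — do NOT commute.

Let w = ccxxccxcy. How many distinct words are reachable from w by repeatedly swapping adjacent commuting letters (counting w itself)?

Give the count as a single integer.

#0=c has no predecessor
#1=c depends on [0:c]
#2=x has no predecessor
#3=x depends on [2:x]
#4=c depends on [1:c]
#5=c depends on [4:c]
#6=x depends on [3:x]
#7=c depends on [5:c]
#8=y depends on [6:x]
sources: [0:c, 2:x]
N(rest) = Σ N(rest − s) over sources s of rest; N(one piece) = 1:
  size 1 → [7]=1  [8]=1
  size 2 → [5,7]=1  [6,8]=1  [7,8]=2
  size 3 → [3,6,8]=1  [4,5,7]=1  [5,7,8]=3  [6,7,8]=3
  size 4 → [1,4,5,7]=1  [2,3,6,8]=1  [3,6,7,8]=4  [4,5,7,8]=4  [5,6,7,8]=6
  size 5 → [0,1,4,5,7]=1  [1,4,5,7,8]=5  [2,3,6,7,8]=5  [3,5,6,7,8]=10  [4,5,6,7,8]=10
  size 6 → [0,1,4,5,7,8]=6  [1,4,5,6,7,8]=15  [2,3,5,6,7,8]=15  [3,4,5,6,7,8]=20
  size 7 → [0,1,4,5,6,7,8]=21  [1,3,4,5,6,7,8]=35  [2,3,4,5,6,7,8]=35
  first=0(c) contributes 70
  first=2(x) contributes 56
|[w]| = 126

126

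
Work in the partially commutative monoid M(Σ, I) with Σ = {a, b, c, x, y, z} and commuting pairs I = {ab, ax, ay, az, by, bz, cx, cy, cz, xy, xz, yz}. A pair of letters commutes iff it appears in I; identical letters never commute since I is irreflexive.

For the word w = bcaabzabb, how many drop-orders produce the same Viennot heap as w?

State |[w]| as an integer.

180

#0=b has no predecessor
#1=c depends on [0:b]
#2=a depends on [1:c]
#3=a depends on [2:a]
#4=b depends on [1:c]
#5=z has no predecessor
#6=a depends on [3:a]
#7=b depends on [4:b]
#8=b depends on [7:b]
sources: [0:b, 5:z]
N(rest) = Σ N(rest − s) over sources s of rest; N(one piece) = 1:
  size 1 → [5]=1  [6]=1  [8]=1
  size 2 → [3,6]=1  [5,6]=2  [5,8]=2  [6,8]=2  [7,8]=1
  size 3 → [2,3,6]=1  [3,5,6]=3  [3,6,8]=3  [4,7,8]=1  [5,6,8]=6  [5,7,8]=3  [6,7,8]=3
  size 4 → [2,3,5,6]=4  [2,3,6,8]=4  [3,5,6,8]=12  [3,6,7,8]=6  [4,5,7,8]=4  [4,6,7,8]=4  [5,6,7,8]=12
  size 5 → [2,3,5,6,8]=20  [2,3,6,7,8]=10  [3,4,6,7,8]=10  [3,5,6,7,8]=30  [4,5,6,7,8]=20
  size 6 → [2,3,4,6,7,8]=20  [2,3,5,6,7,8]=60  [3,4,5,6,7,8]=60
  size 7 → [1,2,3,4,6,7,8]=20  [2,3,4,5,6,7,8]=140
  first=0(b) contributes 160
  first=5(z) contributes 20
|[w]| = 180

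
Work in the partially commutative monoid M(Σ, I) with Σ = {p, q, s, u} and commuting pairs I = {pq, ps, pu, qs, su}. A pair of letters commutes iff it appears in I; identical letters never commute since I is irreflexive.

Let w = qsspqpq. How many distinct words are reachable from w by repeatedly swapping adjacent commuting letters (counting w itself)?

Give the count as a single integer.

210

piece 0:q — minimal
piece 1:s — minimal
piece 2:s rests on {1:s}
piece 3:p — minimal
piece 4:q rests on {0:q}
piece 5:p rests on {3:p}
piece 6:q rests on {4:q}
minimal pieces: {0:q, 1:s, 3:p}
ways to finish when only these pieces remain (= sum over removing one remaining piece with nothing left below it):
  1 left: {2}→1  {5}→1  {6}→1
  2 left: {1,2}→1  {2,5}→2  {2,6}→2  {3,5}→1  {4,6}→1  {5,6}→2
  3 left: {0,4,6}→1  {1,2,5}→3  {1,2,6}→3  {2,3,5}→3  {2,4,6}→3  {2,5,6}→6  {3,5,6}→3  {4,5,6}→3
  4 left: {0,2,4,6}→4  {0,4,5,6}→4  {1,2,3,5}→6  {1,2,4,6}→6  {1,2,5,6}→12  {2,3,5,6}→12  {2,4,5,6}→12  {3,4,5,6}→6
  5 left: {0,1,2,4,6}→10  {0,2,4,5,6}→20  {0,3,4,5,6}→10  {1,2,3,5,6}→30  {1,2,4,5,6}→30  {2,3,4,5,6}→30
  placing 0:q first → 90 extensions
  placing 1:s first → 60 extensions
  placing 3:p first → 60 extensions
total linear extensions = 210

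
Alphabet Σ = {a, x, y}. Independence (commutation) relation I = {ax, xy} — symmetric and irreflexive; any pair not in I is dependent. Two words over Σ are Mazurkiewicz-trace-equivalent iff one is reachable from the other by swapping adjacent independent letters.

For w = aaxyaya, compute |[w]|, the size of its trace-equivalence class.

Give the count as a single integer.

7

piece 0:a — minimal
piece 1:a rests on {0:a}
piece 2:x — minimal
piece 3:y rests on {1:a}
piece 4:a rests on {3:y}
piece 5:y rests on {4:a}
piece 6:a rests on {5:y}
minimal pieces: {0:a, 2:x}
ways to finish when only these pieces remain (= sum over removing one remaining piece with nothing left below it):
  1 left: {2}→1  {6}→1
  2 left: {2,6}→2  {5,6}→1
  3 left: {2,5,6}→3  {4,5,6}→1
  4 left: {2,4,5,6}→4  {3,4,5,6}→1
  5 left: {1,3,4,5,6}→1  {2,3,4,5,6}→5
  placing 0:a first → 6 extensions
  placing 2:x first → 1 extensions
total linear extensions = 7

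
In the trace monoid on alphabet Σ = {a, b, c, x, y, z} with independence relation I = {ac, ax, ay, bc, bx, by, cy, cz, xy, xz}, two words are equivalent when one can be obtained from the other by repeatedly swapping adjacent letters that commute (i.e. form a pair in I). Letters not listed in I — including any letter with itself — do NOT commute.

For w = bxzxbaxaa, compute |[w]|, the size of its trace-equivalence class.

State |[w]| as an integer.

84

0(b) covers ∅
1(x) covers ∅
2(z) covers 0:b
3(x) covers 1:x
4(b) covers 2:z
5(a) covers 4:b
6(x) covers 3:x
7(a) covers 5:a
8(a) covers 7:a
floor of heap: 0:b, 1:x
completions by unplaced set U, small U first (add the entries for U minus each lowest piece of U):
  |U|=1: {6}:1  {8}:1
  |U|=2: {3,6}:1  {6,8}:2  {7,8}:1
  |U|=3: {1,3,6}:1  {3,6,8}:3  {5,7,8}:1  {6,7,8}:3
  |U|=4: {1,3,6,8}:4  {3,6,7,8}:6  {4,5,7,8}:1  {5,6,7,8}:4
  |U|=5: {1,3,6,7,8}:10  {2,4,5,7,8}:1  {3,5,6,7,8}:10  {4,5,6,7,8}:5
  |U|=6: {0,2,4,5,7,8}:1  {1,3,5,6,7,8}:20  {2,4,5,6,7,8}:6  {3,4,5,6,7,8}:15
  |U|=7: {0,2,4,5,6,7,8}:7  {1,3,4,5,6,7,8}:35  {2,3,4,5,6,7,8}:21
  start at 0(b): 56
  start at 1(x): 28
sum over floor = 84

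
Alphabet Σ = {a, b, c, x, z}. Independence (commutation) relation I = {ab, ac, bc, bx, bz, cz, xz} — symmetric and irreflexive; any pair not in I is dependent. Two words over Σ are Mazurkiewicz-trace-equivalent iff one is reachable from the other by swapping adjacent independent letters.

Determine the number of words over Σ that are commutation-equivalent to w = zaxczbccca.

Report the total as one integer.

200

piece 0:z — minimal
piece 1:a rests on {0:z}
piece 2:x rests on {1:a}
piece 3:c rests on {2:x}
piece 4:z rests on {1:a}
piece 5:b — minimal
piece 6:c rests on {3:c}
piece 7:c rests on {6:c}
piece 8:c rests on {7:c}
piece 9:a rests on {2:x, 4:z}
minimal pieces: {0:z, 5:b}
ways to finish when only these pieces remain (= sum over removing one remaining piece with nothing left below it):
  1 left: {5}→1  {8}→1  {9}→1
  2 left: {4,9}→1  {5,8}→2  {5,9}→2  {7,8}→1  {8,9}→2
  3 left: {4,5,9}→3  {4,8,9}→3  {5,7,8}→3  {5,8,9}→6  {6,7,8}→1  {7,8,9}→3
  4 left: {3,6,7,8}→1  {4,5,8,9}→12  {4,7,8,9}→6  {5,6,7,8}→4  {5,7,8,9}→12  {6,7,8,9}→4
  5 left: {3,5,6,7,8}→5  {3,6,7,8,9}→5  {4,5,7,8,9}→30  {4,6,7,8,9}→10  {5,6,7,8,9}→20
  6 left: {2,3,6,7,8,9}→5  {3,4,6,7,8,9}→15  {3,5,6,7,8,9}→30  {4,5,6,7,8,9}→60
  7 left: {2,3,4,6,7,8,9}→20  {2,3,5,6,7,8,9}→35  {3,4,5,6,7,8,9}→105
  8 left: {1,2,3,4,6,7,8,9}→20  {2,3,4,5,6,7,8,9}→160
  placing 0:z first → 180 extensions
  placing 5:b first → 20 extensions
total linear extensions = 200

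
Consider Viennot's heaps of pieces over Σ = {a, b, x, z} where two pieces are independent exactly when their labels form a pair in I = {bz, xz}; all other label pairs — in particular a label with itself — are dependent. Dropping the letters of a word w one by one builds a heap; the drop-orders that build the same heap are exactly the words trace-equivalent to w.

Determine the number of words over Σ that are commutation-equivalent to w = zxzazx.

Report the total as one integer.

#0=z has no predecessor
#1=x has no predecessor
#2=z depends on [0:z]
#3=a depends on [1:x, 2:z]
#4=z depends on [3:a]
#5=x depends on [3:a]
sources: [0:z, 1:x]
N(rest) = Σ N(rest − s) over sources s of rest; N(one piece) = 1:
  size 1 → [4]=1  [5]=1
  size 2 → [4,5]=2
  size 3 → [3,4,5]=2
  size 4 → [1,3,4,5]=2  [2,3,4,5]=2
  first=0(z) contributes 4
  first=1(x) contributes 2
|[w]| = 6

6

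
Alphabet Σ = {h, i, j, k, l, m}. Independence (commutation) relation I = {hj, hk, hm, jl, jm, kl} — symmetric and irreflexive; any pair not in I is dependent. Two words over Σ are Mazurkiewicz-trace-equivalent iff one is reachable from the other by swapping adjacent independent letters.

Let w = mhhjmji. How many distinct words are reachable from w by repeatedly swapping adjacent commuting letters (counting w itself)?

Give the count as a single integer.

#0=m has no predecessor
#1=h has no predecessor
#2=h depends on [1:h]
#3=j has no predecessor
#4=m depends on [0:m]
#5=j depends on [3:j]
#6=i depends on [2:h, 4:m, 5:j]
sources: [0:m, 1:h, 3:j]
N(rest) = Σ N(rest − s) over sources s of rest; N(one piece) = 1:
  size 1 → [6]=1
  size 2 → [2,6]=1  [4,6]=1  [5,6]=1
  size 3 → [0,4,6]=1  [1,2,6]=1  [2,4,6]=2  [2,5,6]=2  [3,5,6]=1  [4,5,6]=2
  size 4 → [0,2,4,6]=3  [0,4,5,6]=3  [1,2,4,6]=3  [1,2,5,6]=3  [2,3,5,6]=3  [2,4,5,6]=6  [3,4,5,6]=3
  size 5 → [0,1,2,4,6]=6  [0,2,4,5,6]=12  [0,3,4,5,6]=6  [1,2,3,5,6]=6  [1,2,4,5,6]=12  [2,3,4,5,6]=12
  first=0(m) contributes 30
  first=1(h) contributes 30
  first=3(j) contributes 30
|[w]| = 90

90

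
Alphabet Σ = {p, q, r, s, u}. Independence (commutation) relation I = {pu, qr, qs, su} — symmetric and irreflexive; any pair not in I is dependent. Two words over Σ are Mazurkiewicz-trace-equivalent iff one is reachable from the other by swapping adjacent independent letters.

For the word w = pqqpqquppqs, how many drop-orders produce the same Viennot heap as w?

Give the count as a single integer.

7

#0=p has no predecessor
#1=q depends on [0:p]
#2=q depends on [1:q]
#3=p depends on [2:q]
#4=q depends on [3:p]
#5=q depends on [4:q]
#6=u depends on [5:q]
#7=p depends on [5:q]
#8=p depends on [7:p]
#9=q depends on [6:u, 8:p]
#10=s depends on [8:p]
sources: [0:p]
N(rest) = Σ N(rest − s) over sources s of rest; N(one piece) = 1:
  size 1 → [9]=1  [10]=1
  size 2 → [6,9]=1  [9,10]=2
  size 3 → [6,9,10]=3  [8,9,10]=2
  size 4 → [6,8,9,10]=5  [7,8,9,10]=2
  size 5 → [6,7,8,9,10]=7
  size 6 → [5,6,7,8,9,10]=7
  size 7 → [4,5,6,7,8,9,10]=7
  size 8 → [3,4,5,6,7,8,9,10]=7
  size 9 → [2,3,4,5,6,7,8,9,10]=7
  first=0(p) contributes 7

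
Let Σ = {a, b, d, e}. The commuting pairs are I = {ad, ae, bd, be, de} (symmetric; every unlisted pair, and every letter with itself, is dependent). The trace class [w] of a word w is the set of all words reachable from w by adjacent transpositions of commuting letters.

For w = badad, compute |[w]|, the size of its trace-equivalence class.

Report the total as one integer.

10

0(b) covers ∅
1(a) covers 0:b
2(d) covers ∅
3(a) covers 1:a
4(d) covers 2:d
floor of heap: 0:b, 2:d
completions by unplaced set U, small U first (add the entries for U minus each lowest piece of U):
  |U|=1: {3}:1  {4}:1
  |U|=2: {1,3}:1  {2,4}:1  {3,4}:2
  |U|=3: {0,1,3}:1  {1,3,4}:3  {2,3,4}:3
  start at 0(b): 6
  start at 2(d): 4
sum over floor = 10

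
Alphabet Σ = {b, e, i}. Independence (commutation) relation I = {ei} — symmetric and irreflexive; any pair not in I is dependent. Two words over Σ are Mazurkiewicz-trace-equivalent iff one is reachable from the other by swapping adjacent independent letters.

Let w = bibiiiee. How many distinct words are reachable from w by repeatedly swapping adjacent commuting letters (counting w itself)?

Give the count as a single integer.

10

#0=b has no predecessor
#1=i depends on [0:b]
#2=b depends on [1:i]
#3=i depends on [2:b]
#4=i depends on [3:i]
#5=i depends on [4:i]
#6=e depends on [2:b]
#7=e depends on [6:e]
sources: [0:b]
N(rest) = Σ N(rest − s) over sources s of rest; N(one piece) = 1:
  size 1 → [5]=1  [7]=1
  size 2 → [4,5]=1  [5,7]=2  [6,7]=1
  size 3 → [3,4,5]=1  [4,5,7]=3  [5,6,7]=3
  size 4 → [3,4,5,7]=4  [4,5,6,7]=6
  size 5 → [3,4,5,6,7]=10
  size 6 → [2,3,4,5,6,7]=10
  first=0(b) contributes 10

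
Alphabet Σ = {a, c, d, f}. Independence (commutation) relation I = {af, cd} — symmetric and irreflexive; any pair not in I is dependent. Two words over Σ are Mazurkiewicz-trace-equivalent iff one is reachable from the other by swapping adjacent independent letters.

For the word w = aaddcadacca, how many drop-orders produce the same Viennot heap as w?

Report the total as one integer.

drop 0:a onto floor
drop 1:a onto {0:a}
drop 2:d onto {1:a}
drop 3:d onto {2:d}
drop 4:c onto {1:a}
drop 5:a onto {3:d, 4:c}
drop 6:d onto {5:a}
drop 7:a onto {6:d}
drop 8:c onto {7:a}
drop 9:c onto {8:c}
drop 10:a onto {9:c}
ground layer = {0:a}
drop-orders for the pieces not yet dropped (sum over which currently-grounded one goes next):
  1 to go: {10} 1
  2 to go: {9,10} 1
  3 to go: {8,9,10} 1
  4 to go: {7,8,9,10} 1
  5 to go: {6,7,8,9,10} 1
  6 to go: {5,6,7,8,9,10} 1
  7 to go: {3,5,6,7,8,9,10} 1  {4,5,6,7,8,9,10} 1
  8 to go: {2,3,5,6,7,8,9,10} 1  {3,4,5,6,7,8,9,10} 2
  9 to go: {2,3,4,5,6,7,8,9,10} 3
  if 0:a drops first: 3 orders

3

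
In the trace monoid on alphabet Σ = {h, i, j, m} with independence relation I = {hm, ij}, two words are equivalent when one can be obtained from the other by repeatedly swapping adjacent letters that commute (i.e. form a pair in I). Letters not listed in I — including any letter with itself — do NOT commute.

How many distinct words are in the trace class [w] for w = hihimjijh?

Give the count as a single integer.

3

0(h) covers ∅
1(i) covers 0:h
2(h) covers 1:i
3(i) covers 2:h
4(m) covers 3:i
5(j) covers 4:m
6(i) covers 4:m
7(j) covers 5:j
8(h) covers 6:i, 7:j
floor of heap: 0:h
completions by unplaced set U, small U first (add the entries for U minus each lowest piece of U):
  |U|=1: {8}:1
  |U|=2: {6,8}:1  {7,8}:1
  |U|=3: {5,7,8}:1  {6,7,8}:2
  |U|=4: {5,6,7,8}:3
  |U|=5: {4,5,6,7,8}:3
  |U|=6: {3,4,5,6,7,8}:3
  |U|=7: {2,3,4,5,6,7,8}:3
  start at 0(h): 3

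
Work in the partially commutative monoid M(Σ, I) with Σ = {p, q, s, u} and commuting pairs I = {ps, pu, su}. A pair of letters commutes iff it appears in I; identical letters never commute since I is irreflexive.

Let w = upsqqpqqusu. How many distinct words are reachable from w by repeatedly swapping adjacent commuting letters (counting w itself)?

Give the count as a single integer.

piece 0:u — minimal
piece 1:p — minimal
piece 2:s — minimal
piece 3:q rests on {0:u, 1:p, 2:s}
piece 4:q rests on {3:q}
piece 5:p rests on {4:q}
piece 6:q rests on {5:p}
piece 7:q rests on {6:q}
piece 8:u rests on {7:q}
piece 9:s rests on {7:q}
piece 10:u rests on {8:u}
minimal pieces: {0:u, 1:p, 2:s}
ways to finish when only these pieces remain (= sum over removing one remaining piece with nothing left below it):
  1 left: {9}→1  {10}→1
  2 left: {8,10}→1  {9,10}→2
  3 left: {8,9,10}→3
  4 left: {7,8,9,10}→3
  5 left: {6,7,8,9,10}→3
  6 left: {5,6,7,8,9,10}→3
  7 left: {4,5,6,7,8,9,10}→3
  8 left: {3,4,5,6,7,8,9,10}→3
  9 left: {0,3,4,5,6,7,8,9,10}→3  {1,3,4,5,6,7,8,9,10}→3  {2,3,4,5,6,7,8,9,10}→3
  placing 0:u first → 6 extensions
  placing 1:p first → 6 extensions
  placing 2:s first → 6 extensions
total linear extensions = 18

18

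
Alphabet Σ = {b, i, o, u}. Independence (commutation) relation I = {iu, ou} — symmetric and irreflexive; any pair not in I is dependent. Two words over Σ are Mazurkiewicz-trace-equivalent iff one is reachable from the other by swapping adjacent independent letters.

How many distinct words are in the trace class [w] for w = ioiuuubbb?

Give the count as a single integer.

20

drop 0:i onto floor
drop 1:o onto {0:i}
drop 2:i onto {1:o}
drop 3:u onto floor
drop 4:u onto {3:u}
drop 5:u onto {4:u}
drop 6:b onto {2:i, 5:u}
drop 7:b onto {6:b}
drop 8:b onto {7:b}
ground layer = {0:i, 3:u}
drop-orders for the pieces not yet dropped (sum over which currently-grounded one goes next):
  1 to go: {8} 1
  2 to go: {7,8} 1
  3 to go: {6,7,8} 1
  4 to go: {2,6,7,8} 1  {5,6,7,8} 1
  5 to go: {1,2,6,7,8} 1  {2,5,6,7,8} 2  {4,5,6,7,8} 1
  6 to go: {0,1,2,6,7,8} 1  {1,2,5,6,7,8} 3  {2,4,5,6,7,8} 3  {3,4,5,6,7,8} 1
  7 to go: {0,1,2,5,6,7,8} 4  {1,2,4,5,6,7,8} 6  {2,3,4,5,6,7,8} 4
  if 0:i drops first: 10 orders
  if 3:u drops first: 10 orders
heap linearizations: 20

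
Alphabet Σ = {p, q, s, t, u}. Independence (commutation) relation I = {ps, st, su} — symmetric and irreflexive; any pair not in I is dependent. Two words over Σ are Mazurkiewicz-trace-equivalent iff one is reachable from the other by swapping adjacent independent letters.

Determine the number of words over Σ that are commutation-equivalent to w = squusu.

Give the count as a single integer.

4

piece 0:s — minimal
piece 1:q rests on {0:s}
piece 2:u rests on {1:q}
piece 3:u rests on {2:u}
piece 4:s rests on {1:q}
piece 5:u rests on {3:u}
minimal pieces: {0:s}
ways to finish when only these pieces remain (= sum over removing one remaining piece with nothing left below it):
  1 left: {4}→1  {5}→1
  2 left: {3,5}→1  {4,5}→2
  3 left: {2,3,5}→1  {3,4,5}→3
  4 left: {2,3,4,5}→4
  placing 0:s first → 4 extensions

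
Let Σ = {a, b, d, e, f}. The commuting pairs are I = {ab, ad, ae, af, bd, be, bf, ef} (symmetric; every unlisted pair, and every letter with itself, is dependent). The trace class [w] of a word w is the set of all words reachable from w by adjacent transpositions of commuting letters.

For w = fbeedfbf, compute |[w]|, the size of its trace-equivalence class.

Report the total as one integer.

84

0(f) covers ∅
1(b) covers ∅
2(e) covers ∅
3(e) covers 2:e
4(d) covers 0:f, 3:e
5(f) covers 4:d
6(b) covers 1:b
7(f) covers 5:f
floor of heap: 0:f, 1:b, 2:e
completions by unplaced set U, small U first (add the entries for U minus each lowest piece of U):
  |U|=1: {6}:1  {7}:1
  |U|=2: {1,6}:1  {5,7}:1  {6,7}:2
  |U|=3: {1,6,7}:3  {4,5,7}:1  {5,6,7}:3
  |U|=4: {0,4,5,7}:1  {1,5,6,7}:6  {3,4,5,7}:1  {4,5,6,7}:4
  |U|=5: {0,3,4,5,7}:2  {0,4,5,6,7}:5  {1,4,5,6,7}:10  {2,3,4,5,7}:1  {3,4,5,6,7}:5
  |U|=6: {0,1,4,5,6,7}:15  {0,2,3,4,5,7}:3  {0,3,4,5,6,7}:12  {1,3,4,5,6,7}:15  {2,3,4,5,6,7}:6
  start at 0(f): 21
  start at 1(b): 21
  start at 2(e): 42
sum over floor = 84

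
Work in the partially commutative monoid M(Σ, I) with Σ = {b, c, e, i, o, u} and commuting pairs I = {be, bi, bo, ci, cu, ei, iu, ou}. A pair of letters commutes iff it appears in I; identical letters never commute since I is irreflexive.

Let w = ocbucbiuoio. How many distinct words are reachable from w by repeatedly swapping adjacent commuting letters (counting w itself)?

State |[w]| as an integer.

150

#0=o has no predecessor
#1=c depends on [0:o]
#2=b depends on [1:c]
#3=u depends on [2:b]
#4=c depends on [2:b]
#5=b depends on [3:u, 4:c]
#6=i depends on [0:o]
#7=u depends on [5:b]
#8=o depends on [4:c, 6:i]
#9=i depends on [8:o]
#10=o depends on [9:i]
sources: [0:o]
N(rest) = Σ N(rest − s) over sources s of rest; N(one piece) = 1:
  size 1 → [7]=1  [10]=1
  size 2 → [5,7]=1  [7,10]=2  [9,10]=1
  size 3 → [3,5,7]=1  [5,7,10]=3  [7,9,10]=3  [8,9,10]=1
  size 4 → [3,5,7,10]=4  [5,7,9,10]=6  [6,8,9,10]=1  [7,8,9,10]=4
  size 5 → [3,5,7,9,10]=10  [5,7,8,9,10]=10  [6,7,8,9,10]=5
  size 6 → [3,5,7,8,9,10]=20  [4,5,7,8,9,10]=10  [5,6,7,8,9,10]=15
  size 7 → [3,4,5,7,8,9,10]=30  [3,5,6,7,8,9,10]=35  [4,5,6,7,8,9,10]=25
  size 8 → [2,3,4,5,7,8,9,10]=30  [3,4,5,6,7,8,9,10]=90
  size 9 → [1,2,3,4,5,7,8,9,10]=30  [2,3,4,5,6,7,8,9,10]=120
  first=0(o) contributes 150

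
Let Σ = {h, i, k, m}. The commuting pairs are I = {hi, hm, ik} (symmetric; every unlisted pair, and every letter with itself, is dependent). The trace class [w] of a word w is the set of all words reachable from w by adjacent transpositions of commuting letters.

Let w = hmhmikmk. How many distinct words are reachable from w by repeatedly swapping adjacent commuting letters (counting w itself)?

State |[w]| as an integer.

16

drop 0:h onto floor
drop 1:m onto floor
drop 2:h onto {0:h}
drop 3:m onto {1:m}
drop 4:i onto {3:m}
drop 5:k onto {2:h, 3:m}
drop 6:m onto {4:i, 5:k}
drop 7:k onto {6:m}
ground layer = {0:h, 1:m}
drop-orders for the pieces not yet dropped (sum over which currently-grounded one goes next):
  1 to go: {7} 1
  2 to go: {6,7} 1
  3 to go: {4,6,7} 1  {5,6,7} 1
  4 to go: {2,5,6,7} 1  {4,5,6,7} 2
  5 to go: {0,2,5,6,7} 1  {2,4,5,6,7} 3  {3,4,5,6,7} 2
  6 to go: {0,2,4,5,6,7} 4  {1,3,4,5,6,7} 2  {2,3,4,5,6,7} 5
  if 0:h drops first: 7 orders
  if 1:m drops first: 9 orders
heap linearizations: 16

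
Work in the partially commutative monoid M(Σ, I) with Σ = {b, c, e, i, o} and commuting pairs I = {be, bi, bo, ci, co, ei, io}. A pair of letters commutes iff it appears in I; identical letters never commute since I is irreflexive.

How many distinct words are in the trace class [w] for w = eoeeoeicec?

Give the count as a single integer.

drop 0:e onto floor
drop 1:o onto {0:e}
drop 2:e onto {1:o}
drop 3:e onto {2:e}
drop 4:o onto {3:e}
drop 5:e onto {4:o}
drop 6:i onto floor
drop 7:c onto {5:e}
drop 8:e onto {7:c}
drop 9:c onto {8:e}
ground layer = {0:e, 6:i}
drop-orders for the pieces not yet dropped (sum over which currently-grounded one goes next):
  1 to go: {6} 1  {9} 1
  2 to go: {6,9} 2  {8,9} 1
  3 to go: {6,8,9} 3  {7,8,9} 1
  4 to go: {5,7,8,9} 1  {6,7,8,9} 4
  5 to go: {4,5,7,8,9} 1  {5,6,7,8,9} 5
  6 to go: {3,4,5,7,8,9} 1  {4,5,6,7,8,9} 6
  7 to go: {2,3,4,5,7,8,9} 1  {3,4,5,6,7,8,9} 7
  8 to go: {1,2,3,4,5,7,8,9} 1  {2,3,4,5,6,7,8,9} 8
  if 0:e drops first: 9 orders
  if 6:i drops first: 1 orders
heap linearizations: 10

10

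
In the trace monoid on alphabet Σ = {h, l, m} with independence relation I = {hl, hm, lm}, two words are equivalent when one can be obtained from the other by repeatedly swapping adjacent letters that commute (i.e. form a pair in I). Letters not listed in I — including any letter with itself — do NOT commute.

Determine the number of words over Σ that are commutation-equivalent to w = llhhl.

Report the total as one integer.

10

piece 0:l — minimal
piece 1:l rests on {0:l}
piece 2:h — minimal
piece 3:h rests on {2:h}
piece 4:l rests on {1:l}
minimal pieces: {0:l, 2:h}
ways to finish when only these pieces remain (= sum over removing one remaining piece with nothing left below it):
  1 left: {3}→1  {4}→1
  2 left: {1,4}→1  {2,3}→1  {3,4}→2
  3 left: {0,1,4}→1  {1,3,4}→3  {2,3,4}→3
  placing 0:l first → 6 extensions
  placing 2:h first → 4 extensions
total linear extensions = 10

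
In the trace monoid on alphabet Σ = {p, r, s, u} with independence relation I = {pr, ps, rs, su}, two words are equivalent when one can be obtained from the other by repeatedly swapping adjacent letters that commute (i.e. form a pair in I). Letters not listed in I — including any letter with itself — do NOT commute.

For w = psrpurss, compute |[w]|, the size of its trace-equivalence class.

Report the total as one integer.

168

piece 0:p — minimal
piece 1:s — minimal
piece 2:r — minimal
piece 3:p rests on {0:p}
piece 4:u rests on {2:r, 3:p}
piece 5:r rests on {4:u}
piece 6:s rests on {1:s}
piece 7:s rests on {6:s}
minimal pieces: {0:p, 1:s, 2:r}
ways to finish when only these pieces remain (= sum over removing one remaining piece with nothing left below it):
  1 left: {5}→1  {7}→1
  2 left: {4,5}→1  {5,7}→2  {6,7}→1
  3 left: {1,6,7}→1  {2,4,5}→1  {3,4,5}→1  {4,5,7}→3  {5,6,7}→3
  4 left: {0,3,4,5}→1  {1,5,6,7}→4  {2,3,4,5}→2  {2,4,5,7}→4  {3,4,5,7}→4  {4,5,6,7}→6
  5 left: {0,2,3,4,5}→3  {0,3,4,5,7}→5  {1,4,5,6,7}→10  {2,3,4,5,7}→10  {2,4,5,6,7}→10  {3,4,5,6,7}→10
  6 left: {0,2,3,4,5,7}→18  {0,3,4,5,6,7}→15  {1,2,4,5,6,7}→20  {1,3,4,5,6,7}→20  {2,3,4,5,6,7}→30
  placing 0:p first → 70 extensions
  placing 1:s first → 63 extensions
  placing 2:r first → 35 extensions
total linear extensions = 168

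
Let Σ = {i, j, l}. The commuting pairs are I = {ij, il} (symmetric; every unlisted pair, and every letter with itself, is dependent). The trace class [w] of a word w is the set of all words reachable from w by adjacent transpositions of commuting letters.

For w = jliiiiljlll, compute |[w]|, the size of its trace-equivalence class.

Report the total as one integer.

#0=j has no predecessor
#1=l depends on [0:j]
#2=i has no predecessor
#3=i depends on [2:i]
#4=i depends on [3:i]
#5=i depends on [4:i]
#6=l depends on [1:l]
#7=j depends on [6:l]
#8=l depends on [7:j]
#9=l depends on [8:l]
#10=l depends on [9:l]
sources: [0:j, 2:i]
N(rest) = Σ N(rest − s) over sources s of rest; N(one piece) = 1:
  size 1 → [5]=1  [10]=1
  size 2 → [4,5]=1  [5,10]=2  [9,10]=1
  size 3 → [3,4,5]=1  [4,5,10]=3  [5,9,10]=3  [8,9,10]=1
  size 4 → [2,3,4,5]=1  [3,4,5,10]=4  [4,5,9,10]=6  [5,8,9,10]=4  [7,8,9,10]=1
  size 5 → [2,3,4,5,10]=5  [3,4,5,9,10]=10  [4,5,8,9,10]=10  [5,7,8,9,10]=5  [6,7,8,9,10]=1
  size 6 → [1,6,7,8,9,10]=1  [2,3,4,5,9,10]=15  [3,4,5,8,9,10]=20  [4,5,7,8,9,10]=15  [5,6,7,8,9,10]=6
  size 7 → [0,1,6,7,8,9,10]=1  [1,5,6,7,8,9,10]=7  [2,3,4,5,8,9,10]=35  [3,4,5,7,8,9,10]=35  [4,5,6,7,8,9,10]=21
  size 8 → [0,1,5,6,7,8,9,10]=8  [1,4,5,6,7,8,9,10]=28  [2,3,4,5,7,8,9,10]=70  [3,4,5,6,7,8,9,10]=56
  size 9 → [0,1,4,5,6,7,8,9,10]=36  [1,3,4,5,6,7,8,9,10]=84  [2,3,4,5,6,7,8,9,10]=126
  first=0(j) contributes 210
  first=2(i) contributes 120
|[w]| = 330

330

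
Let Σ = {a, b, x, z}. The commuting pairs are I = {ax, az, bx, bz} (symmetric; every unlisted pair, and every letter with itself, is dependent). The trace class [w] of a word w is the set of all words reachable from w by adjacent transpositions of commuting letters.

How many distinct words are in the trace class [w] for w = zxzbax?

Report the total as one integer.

#0=z has no predecessor
#1=x depends on [0:z]
#2=z depends on [1:x]
#3=b has no predecessor
#4=a depends on [3:b]
#5=x depends on [2:z]
sources: [0:z, 3:b]
N(rest) = Σ N(rest − s) over sources s of rest; N(one piece) = 1:
  size 1 → [4]=1  [5]=1
  size 2 → [2,5]=1  [3,4]=1  [4,5]=2
  size 3 → [1,2,5]=1  [2,4,5]=3  [3,4,5]=3
  size 4 → [0,1,2,5]=1  [1,2,4,5]=4  [2,3,4,5]=6
  first=0(z) contributes 10
  first=3(b) contributes 5
|[w]| = 15

15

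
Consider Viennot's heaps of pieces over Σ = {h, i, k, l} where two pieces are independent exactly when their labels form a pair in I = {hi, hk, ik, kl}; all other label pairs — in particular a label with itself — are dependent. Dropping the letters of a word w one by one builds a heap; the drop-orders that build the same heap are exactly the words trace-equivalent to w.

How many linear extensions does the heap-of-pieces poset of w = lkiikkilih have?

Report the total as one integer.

piece 0:l — minimal
piece 1:k — minimal
piece 2:i rests on {0:l}
piece 3:i rests on {2:i}
piece 4:k rests on {1:k}
piece 5:k rests on {4:k}
piece 6:i rests on {3:i}
piece 7:l rests on {6:i}
piece 8:i rests on {7:l}
piece 9:h rests on {7:l}
minimal pieces: {0:l, 1:k}
ways to finish when only these pieces remain (= sum over removing one remaining piece with nothing left below it):
  1 left: {5}→1  {8}→1  {9}→1
  2 left: {4,5}→1  {5,8}→2  {5,9}→2  {8,9}→2
  3 left: {1,4,5}→1  {4,5,8}→3  {4,5,9}→3  {5,8,9}→6  {7,8,9}→2
  4 left: {1,4,5,8}→4  {1,4,5,9}→4  {4,5,8,9}→12  {5,7,8,9}→8  {6,7,8,9}→2
  5 left: {1,4,5,8,9}→20  {3,6,7,8,9}→2  {4,5,7,8,9}→20  {5,6,7,8,9}→10
  6 left: {1,4,5,7,8,9}→40  {2,3,6,7,8,9}→2  {3,5,6,7,8,9}→12  {4,5,6,7,8,9}→30
  7 left: {0,2,3,6,7,8,9}→2  {1,4,5,6,7,8,9}→70  {2,3,5,6,7,8,9}→14  {3,4,5,6,7,8,9}→42
  8 left: {0,2,3,5,6,7,8,9}→16  {1,3,4,5,6,7,8,9}→112  {2,3,4,5,6,7,8,9}→56
  placing 0:l first → 168 extensions
  placing 1:k first → 72 extensions
total linear extensions = 240

240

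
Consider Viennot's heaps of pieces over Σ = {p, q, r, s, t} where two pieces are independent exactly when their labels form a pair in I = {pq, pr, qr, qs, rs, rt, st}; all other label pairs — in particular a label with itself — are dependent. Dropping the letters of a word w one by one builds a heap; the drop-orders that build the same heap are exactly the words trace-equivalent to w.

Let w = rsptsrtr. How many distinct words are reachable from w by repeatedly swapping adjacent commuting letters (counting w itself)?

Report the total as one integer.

168

piece 0:r — minimal
piece 1:s — minimal
piece 2:p rests on {1:s}
piece 3:t rests on {2:p}
piece 4:s rests on {2:p}
piece 5:r rests on {0:r}
piece 6:t rests on {3:t}
piece 7:r rests on {5:r}
minimal pieces: {0:r, 1:s}
ways to finish when only these pieces remain (= sum over removing one remaining piece with nothing left below it):
  1 left: {4}→1  {6}→1  {7}→1
  2 left: {3,6}→1  {4,6}→2  {4,7}→2  {5,7}→1  {6,7}→2
  3 left: {0,5,7}→1  {3,4,6}→3  {3,6,7}→3  {4,5,7}→3  {4,6,7}→6  {5,6,7}→3
  4 left: {0,4,5,7}→4  {0,5,6,7}→4  {2,3,4,6}→3  {3,4,6,7}→12  {3,5,6,7}→6  {4,5,6,7}→12
  5 left: {0,3,5,6,7}→10  {0,4,5,6,7}→20  {1,2,3,4,6}→3  {2,3,4,6,7}→15  {3,4,5,6,7}→30
  6 left: {0,3,4,5,6,7}→60  {1,2,3,4,6,7}→18  {2,3,4,5,6,7}→45
  placing 0:r first → 63 extensions
  placing 1:s first → 105 extensions
total linear extensions = 168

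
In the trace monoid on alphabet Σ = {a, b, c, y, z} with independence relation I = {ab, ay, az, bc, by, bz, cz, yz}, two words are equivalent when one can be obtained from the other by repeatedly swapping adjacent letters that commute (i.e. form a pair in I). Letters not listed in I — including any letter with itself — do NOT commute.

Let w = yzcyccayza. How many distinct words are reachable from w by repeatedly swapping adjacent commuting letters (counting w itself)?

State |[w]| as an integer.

drop 0:y onto floor
drop 1:z onto floor
drop 2:c onto {0:y}
drop 3:y onto {2:c}
drop 4:c onto {3:y}
drop 5:c onto {4:c}
drop 6:a onto {5:c}
drop 7:y onto {5:c}
drop 8:z onto {1:z}
drop 9:a onto {6:a}
ground layer = {0:y, 1:z}
drop-orders for the pieces not yet dropped (sum over which currently-grounded one goes next):
  1 to go: {7} 1  {8} 1  {9} 1
  2 to go: {1,8} 1  {6,9} 1  {7,8} 2  {7,9} 2  {8,9} 2
  3 to go: {1,7,8} 3  {1,8,9} 3  {6,7,9} 3  {6,8,9} 3  {7,8,9} 6
  4 to go: {1,6,8,9} 6  {1,7,8,9} 12  {5,6,7,9} 3  {6,7,8,9} 12
  5 to go: {1,6,7,8,9} 30  {4,5,6,7,9} 3  {5,6,7,8,9} 15
  6 to go: {1,5,6,7,8,9} 45  {3,4,5,6,7,9} 3  {4,5,6,7,8,9} 18
  7 to go: {1,4,5,6,7,8,9} 63  {2,3,4,5,6,7,9} 3  {3,4,5,6,7,8,9} 21
  8 to go: {0,2,3,4,5,6,7,9} 3  {1,3,4,5,6,7,8,9} 84  {2,3,4,5,6,7,8,9} 24
  if 0:y drops first: 108 orders
  if 1:z drops first: 27 orders
heap linearizations: 135

135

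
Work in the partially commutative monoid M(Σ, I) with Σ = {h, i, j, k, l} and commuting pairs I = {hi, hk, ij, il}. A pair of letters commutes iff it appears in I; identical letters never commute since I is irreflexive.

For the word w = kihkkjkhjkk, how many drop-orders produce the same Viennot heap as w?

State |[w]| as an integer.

10

drop 0:k onto floor
drop 1:i onto {0:k}
drop 2:h onto floor
drop 3:k onto {1:i}
drop 4:k onto {3:k}
drop 5:j onto {2:h, 4:k}
drop 6:k onto {5:j}
drop 7:h onto {5:j}
drop 8:j onto {6:k, 7:h}
drop 9:k onto {8:j}
drop 10:k onto {9:k}
ground layer = {0:k, 2:h}
drop-orders for the pieces not yet dropped (sum over which currently-grounded one goes next):
  1 to go: {10} 1
  2 to go: {9,10} 1
  3 to go: {8,9,10} 1
  4 to go: {6,8,9,10} 1  {7,8,9,10} 1
  5 to go: {6,7,8,9,10} 2
  6 to go: {5,6,7,8,9,10} 2
  7 to go: {2,5,6,7,8,9,10} 2  {4,5,6,7,8,9,10} 2
  8 to go: {2,4,5,6,7,8,9,10} 4  {3,4,5,6,7,8,9,10} 2
  9 to go: {1,3,4,5,6,7,8,9,10} 2  {2,3,4,5,6,7,8,9,10} 6
  if 0:k drops first: 8 orders
  if 2:h drops first: 2 orders
heap linearizations: 10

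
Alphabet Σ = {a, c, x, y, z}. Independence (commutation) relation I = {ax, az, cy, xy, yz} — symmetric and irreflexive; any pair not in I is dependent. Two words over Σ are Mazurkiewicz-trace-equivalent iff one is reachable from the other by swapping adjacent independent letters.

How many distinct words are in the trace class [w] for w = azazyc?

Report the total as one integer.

piece 0:a — minimal
piece 1:z — minimal
piece 2:a rests on {0:a}
piece 3:z rests on {1:z}
piece 4:y rests on {2:a}
piece 5:c rests on {2:a, 3:z}
minimal pieces: {0:a, 1:z}
ways to finish when only these pieces remain (= sum over removing one remaining piece with nothing left below it):
  1 left: {4}→1  {5}→1
  2 left: {3,5}→1  {4,5}→2
  3 left: {1,3,5}→1  {2,4,5}→2  {3,4,5}→3
  4 left: {0,2,4,5}→2  {1,3,4,5}→4  {2,3,4,5}→5
  placing 0:a first → 9 extensions
  placing 1:z first → 7 extensions
total linear extensions = 16

16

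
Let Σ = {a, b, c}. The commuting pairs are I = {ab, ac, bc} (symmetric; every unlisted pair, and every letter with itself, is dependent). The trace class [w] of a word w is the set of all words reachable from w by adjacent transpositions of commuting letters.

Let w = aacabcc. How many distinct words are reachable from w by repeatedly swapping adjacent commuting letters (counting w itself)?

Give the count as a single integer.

0(a) covers ∅
1(a) covers 0:a
2(c) covers ∅
3(a) covers 1:a
4(b) covers ∅
5(c) covers 2:c
6(c) covers 5:c
floor of heap: 0:a, 2:c, 4:b
completions by unplaced set U, small U first (add the entries for U minus each lowest piece of U):
  |U|=1: {3}:1  {4}:1  {6}:1
  |U|=2: {1,3}:1  {3,4}:2  {3,6}:2  {4,6}:2  {5,6}:1
  |U|=3: {0,1,3}:1  {1,3,4}:3  {1,3,6}:3  {2,5,6}:1  {3,4,6}:6  {3,5,6}:3  {4,5,6}:3
  |U|=4: {0,1,3,4}:4  {0,1,3,6}:4  {1,3,4,6}:12  {1,3,5,6}:6  {2,3,5,6}:4  {2,4,5,6}:4  {3,4,5,6}:12
  |U|=5: {0,1,3,4,6}:20  {0,1,3,5,6}:10  {1,2,3,5,6}:10  {1,3,4,5,6}:30  {2,3,4,5,6}:20
  start at 0(a): 60
  start at 2(c): 60
  start at 4(b): 20
sum over floor = 140

140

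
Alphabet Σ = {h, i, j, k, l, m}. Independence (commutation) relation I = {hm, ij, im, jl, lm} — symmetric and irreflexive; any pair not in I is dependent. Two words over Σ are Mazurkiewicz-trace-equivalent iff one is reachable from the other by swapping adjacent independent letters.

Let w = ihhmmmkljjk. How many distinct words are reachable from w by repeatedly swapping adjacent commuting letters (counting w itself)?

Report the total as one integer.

0(i) covers ∅
1(h) covers 0:i
2(h) covers 1:h
3(m) covers ∅
4(m) covers 3:m
5(m) covers 4:m
6(k) covers 2:h, 5:m
7(l) covers 6:k
8(j) covers 6:k
9(j) covers 8:j
10(k) covers 7:l, 9:j
floor of heap: 0:i, 3:m
completions by unplaced set U, small U first (add the entries for U minus each lowest piece of U):
  |U|=1: {10}:1
  |U|=2: {7,10}:1  {9,10}:1
  |U|=3: {7,9,10}:2  {8,9,10}:1
  |U|=4: {7,8,9,10}:3
  |U|=5: {6,7,8,9,10}:3
  |U|=6: {2,6,7,8,9,10}:3  {5,6,7,8,9,10}:3
  |U|=7: {1,2,6,7,8,9,10}:3  {2,5,6,7,8,9,10}:6  {4,5,6,7,8,9,10}:3
  |U|=8: {0,1,2,6,7,8,9,10}:3  {1,2,5,6,7,8,9,10}:9  {2,4,5,6,7,8,9,10}:9  {3,4,5,6,7,8,9,10}:3
  |U|=9: {0,1,2,5,6,7,8,9,10}:12  {1,2,4,5,6,7,8,9,10}:18  {2,3,4,5,6,7,8,9,10}:12
  start at 0(i): 30
  start at 3(m): 30
sum over floor = 60

60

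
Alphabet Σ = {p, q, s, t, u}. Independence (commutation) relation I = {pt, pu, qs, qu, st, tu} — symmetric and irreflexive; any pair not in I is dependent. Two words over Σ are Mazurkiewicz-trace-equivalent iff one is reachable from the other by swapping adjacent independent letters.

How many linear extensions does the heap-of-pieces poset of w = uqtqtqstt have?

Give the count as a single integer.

0(u) covers ∅
1(q) covers ∅
2(t) covers 1:q
3(q) covers 2:t
4(t) covers 3:q
5(q) covers 4:t
6(s) covers 0:u
7(t) covers 5:q
8(t) covers 7:t
floor of heap: 0:u, 1:q
completions by unplaced set U, small U first (add the entries for U minus each lowest piece of U):
  |U|=1: {6}:1  {8}:1
  |U|=2: {0,6}:1  {6,8}:2  {7,8}:1
  |U|=3: {0,6,8}:3  {5,7,8}:1  {6,7,8}:3
  |U|=4: {0,6,7,8}:6  {4,5,7,8}:1  {5,6,7,8}:4
  |U|=5: {0,5,6,7,8}:10  {3,4,5,7,8}:1  {4,5,6,7,8}:5
  |U|=6: {0,4,5,6,7,8}:15  {2,3,4,5,7,8}:1  {3,4,5,6,7,8}:6
  |U|=7: {0,3,4,5,6,7,8}:21  {1,2,3,4,5,7,8}:1  {2,3,4,5,6,7,8}:7
  start at 0(u): 8
  start at 1(q): 28
sum over floor = 36

36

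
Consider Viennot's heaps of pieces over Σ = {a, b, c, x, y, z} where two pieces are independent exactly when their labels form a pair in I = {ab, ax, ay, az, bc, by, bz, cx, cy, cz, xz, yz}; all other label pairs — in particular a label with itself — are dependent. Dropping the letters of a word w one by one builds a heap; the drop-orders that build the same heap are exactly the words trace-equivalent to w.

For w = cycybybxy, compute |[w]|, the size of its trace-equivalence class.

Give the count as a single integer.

360

drop 0:c onto floor
drop 1:y onto floor
drop 2:c onto {0:c}
drop 3:y onto {1:y}
drop 4:b onto floor
drop 5:y onto {3:y}
drop 6:b onto {4:b}
drop 7:x onto {5:y, 6:b}
drop 8:y onto {7:x}
ground layer = {0:c, 1:y, 4:b}
drop-orders for the pieces not yet dropped (sum over which currently-grounded one goes next):
  1 to go: {2} 1  {8} 1
  2 to go: {0,2} 1  {2,8} 2  {7,8} 1
  3 to go: {0,2,8} 3  {2,7,8} 3  {5,7,8} 1  {6,7,8} 1
  4 to go: {0,2,7,8} 6  {2,5,7,8} 4  {2,6,7,8} 4  {3,5,7,8} 1  {4,6,7,8} 1  {5,6,7,8} 2
  5 to go: {0,2,5,7,8} 10  {0,2,6,7,8} 10  {1,3,5,7,8} 1  {2,3,5,7,8} 5  {2,4,6,7,8} 5  {2,5,6,7,8} 10  {3,5,6,7,8} 3  {4,5,6,7,8} 3
  6 to go: {0,2,3,5,7,8} 15  {0,2,4,6,7,8} 15  {0,2,5,6,7,8} 30  {1,2,3,5,7,8} 6  {1,3,5,6,7,8} 4  {2,3,5,6,7,8} 18  {2,4,5,6,7,8} 18  {3,4,5,6,7,8} 6
  7 to go: {0,1,2,3,5,7,8} 21  {0,2,3,5,6,7,8} 63  {0,2,4,5,6,7,8} 63  {1,2,3,5,6,7,8} 28  {1,3,4,5,6,7,8} 10  {2,3,4,5,6,7,8} 42
  if 0:c drops first: 80 orders
  if 1:y drops first: 168 orders
  if 4:b drops first: 112 orders
heap linearizations: 360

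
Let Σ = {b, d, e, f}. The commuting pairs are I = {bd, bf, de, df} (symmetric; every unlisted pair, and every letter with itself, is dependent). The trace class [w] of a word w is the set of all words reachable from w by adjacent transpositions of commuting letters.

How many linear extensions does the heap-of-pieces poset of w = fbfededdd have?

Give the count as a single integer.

378

piece 0:f — minimal
piece 1:b — minimal
piece 2:f rests on {0:f}
piece 3:e rests on {1:b, 2:f}
piece 4:d — minimal
piece 5:e rests on {3:e}
piece 6:d rests on {4:d}
piece 7:d rests on {6:d}
piece 8:d rests on {7:d}
minimal pieces: {0:f, 1:b, 4:d}
ways to finish when only these pieces remain (= sum over removing one remaining piece with nothing left below it):
  1 left: {5}→1  {8}→1
  2 left: {3,5}→1  {5,8}→2  {7,8}→1
  3 left: {1,3,5}→1  {2,3,5}→1  {3,5,8}→3  {5,7,8}→3  {6,7,8}→1
  4 left: {0,2,3,5}→1  {1,2,3,5}→2  {1,3,5,8}→4  {2,3,5,8}→4  {3,5,7,8}→6  {4,6,7,8}→1  {5,6,7,8}→4
  5 left: {0,1,2,3,5}→3  {0,2,3,5,8}→5  {1,2,3,5,8}→10  {1,3,5,7,8}→10  {2,3,5,7,8}→10  {3,5,6,7,8}→10  {4,5,6,7,8}→5
  6 left: {0,1,2,3,5,8}→18  {0,2,3,5,7,8}→15  {1,2,3,5,7,8}→30  {1,3,5,6,7,8}→20  {2,3,5,6,7,8}→20  {3,4,5,6,7,8}→15
  7 left: {0,1,2,3,5,7,8}→63  {0,2,3,5,6,7,8}→35  {1,2,3,5,6,7,8}→70  {1,3,4,5,6,7,8}→35  {2,3,4,5,6,7,8}→35
  placing 0:f first → 140 extensions
  placing 1:b first → 70 extensions
  placing 4:d first → 168 extensions
total linear extensions = 378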